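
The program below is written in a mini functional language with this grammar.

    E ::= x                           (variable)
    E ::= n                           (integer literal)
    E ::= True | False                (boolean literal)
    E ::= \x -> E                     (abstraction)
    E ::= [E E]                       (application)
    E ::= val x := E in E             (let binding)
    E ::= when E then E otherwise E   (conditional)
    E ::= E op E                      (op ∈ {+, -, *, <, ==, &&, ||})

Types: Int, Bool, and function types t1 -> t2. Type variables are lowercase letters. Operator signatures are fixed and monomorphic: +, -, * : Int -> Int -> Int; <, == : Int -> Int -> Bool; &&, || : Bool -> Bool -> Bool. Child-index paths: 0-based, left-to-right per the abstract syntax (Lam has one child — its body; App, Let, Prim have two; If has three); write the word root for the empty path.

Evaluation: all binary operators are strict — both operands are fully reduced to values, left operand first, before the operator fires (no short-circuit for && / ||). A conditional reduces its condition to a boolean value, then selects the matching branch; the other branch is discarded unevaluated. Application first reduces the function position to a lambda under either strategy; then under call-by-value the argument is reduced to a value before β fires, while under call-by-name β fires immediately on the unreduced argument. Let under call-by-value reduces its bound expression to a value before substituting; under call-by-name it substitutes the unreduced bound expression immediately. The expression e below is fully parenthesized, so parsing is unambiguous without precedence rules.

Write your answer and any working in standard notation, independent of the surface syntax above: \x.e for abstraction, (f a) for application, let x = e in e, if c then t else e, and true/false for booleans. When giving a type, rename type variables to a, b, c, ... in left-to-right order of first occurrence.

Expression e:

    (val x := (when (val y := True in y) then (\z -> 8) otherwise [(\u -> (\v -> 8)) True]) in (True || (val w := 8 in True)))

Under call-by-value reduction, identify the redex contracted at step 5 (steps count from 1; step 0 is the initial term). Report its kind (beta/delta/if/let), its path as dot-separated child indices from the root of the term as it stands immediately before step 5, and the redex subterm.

Answer: delta at root : (true || true)

Derivation:
step 0: (let x = (if (let y = true in y) then (\z.8) else ((\u.(\v.8)) true)) in (true || (let w = 8 in true)))
step 1: [let@0.0] (let x = (if true then (\z.8) else ((\u.(\v.8)) true)) in (true || (let w = 8 in true)))
step 2: [if@0] (let x = (\z.8) in (true || (let w = 8 in true)))
step 3: [let@root] (true || (let w = 8 in true))
step 4: [let@1] (true || true)
step 5: [delta@root] true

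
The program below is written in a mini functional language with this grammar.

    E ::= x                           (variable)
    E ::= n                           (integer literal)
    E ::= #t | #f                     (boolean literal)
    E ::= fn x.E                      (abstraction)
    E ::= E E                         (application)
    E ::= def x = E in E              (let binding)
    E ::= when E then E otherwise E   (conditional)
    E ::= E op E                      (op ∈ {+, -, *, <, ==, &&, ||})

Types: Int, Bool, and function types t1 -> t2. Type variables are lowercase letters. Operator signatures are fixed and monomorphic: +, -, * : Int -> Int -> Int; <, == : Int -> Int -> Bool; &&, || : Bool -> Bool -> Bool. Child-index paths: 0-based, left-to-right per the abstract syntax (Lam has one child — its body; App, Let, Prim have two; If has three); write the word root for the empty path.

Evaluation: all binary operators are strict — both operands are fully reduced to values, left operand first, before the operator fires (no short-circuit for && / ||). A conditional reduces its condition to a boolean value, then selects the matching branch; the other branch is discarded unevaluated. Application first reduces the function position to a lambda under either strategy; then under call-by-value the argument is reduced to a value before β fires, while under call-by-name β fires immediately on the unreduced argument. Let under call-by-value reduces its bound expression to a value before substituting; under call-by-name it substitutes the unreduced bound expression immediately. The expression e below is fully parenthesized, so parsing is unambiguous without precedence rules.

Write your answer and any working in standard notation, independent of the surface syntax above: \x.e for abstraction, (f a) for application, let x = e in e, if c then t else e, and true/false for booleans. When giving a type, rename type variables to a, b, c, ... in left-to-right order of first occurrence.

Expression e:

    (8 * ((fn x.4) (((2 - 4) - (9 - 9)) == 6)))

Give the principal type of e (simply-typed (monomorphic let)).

Working:
  unify Int ~ Int
\x._ : a -> Int
  unify Int ~ Int
  unify Int ~ Int
  unify Int ~ Int
  unify Int ~ Int
  unify Int ~ Int
  unify Int ~ Int
  unify Int ~ Int
  unify Int ~ Int
  unify a -> Int ~ Bool -> b
  unify a ~ Bool
  unify Int ~ b
_ _ : Int
  unify Int ~ Int

Answer: Int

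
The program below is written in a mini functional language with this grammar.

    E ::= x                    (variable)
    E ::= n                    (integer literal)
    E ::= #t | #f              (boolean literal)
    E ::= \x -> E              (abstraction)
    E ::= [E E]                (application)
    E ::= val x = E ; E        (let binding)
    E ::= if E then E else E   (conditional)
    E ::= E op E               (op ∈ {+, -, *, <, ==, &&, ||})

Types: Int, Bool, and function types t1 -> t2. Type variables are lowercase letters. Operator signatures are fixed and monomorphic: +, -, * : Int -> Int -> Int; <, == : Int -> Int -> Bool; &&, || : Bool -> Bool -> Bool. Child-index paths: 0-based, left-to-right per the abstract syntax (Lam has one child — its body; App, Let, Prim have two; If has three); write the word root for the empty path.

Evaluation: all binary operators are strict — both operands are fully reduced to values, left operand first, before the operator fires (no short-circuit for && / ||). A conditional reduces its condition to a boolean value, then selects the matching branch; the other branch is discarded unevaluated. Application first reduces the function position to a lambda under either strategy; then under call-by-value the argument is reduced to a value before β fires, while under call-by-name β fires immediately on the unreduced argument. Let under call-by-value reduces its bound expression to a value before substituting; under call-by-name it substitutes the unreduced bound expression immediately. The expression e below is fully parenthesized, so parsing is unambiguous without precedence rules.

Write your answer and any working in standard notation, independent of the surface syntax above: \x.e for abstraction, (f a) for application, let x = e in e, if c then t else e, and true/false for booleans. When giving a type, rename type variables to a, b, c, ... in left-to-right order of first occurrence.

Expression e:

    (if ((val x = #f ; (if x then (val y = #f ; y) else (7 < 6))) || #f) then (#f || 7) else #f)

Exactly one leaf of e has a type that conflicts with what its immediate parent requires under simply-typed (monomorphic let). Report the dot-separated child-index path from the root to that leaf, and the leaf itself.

Answer: 1.1 : 7

Working:
let x : Bool
x : Bool
  unify Bool ~ Bool
let y : Bool
y : Bool
  unify Int ~ Int
  unify Int ~ Int
  unify Bool ~ Bool
  unify Bool ~ Bool
  unify Bool ~ Bool
  unify Bool ~ Bool
  unify Bool ~ Bool
  unify Int ~ Bool
  FAIL: mismatch Int ~ Bool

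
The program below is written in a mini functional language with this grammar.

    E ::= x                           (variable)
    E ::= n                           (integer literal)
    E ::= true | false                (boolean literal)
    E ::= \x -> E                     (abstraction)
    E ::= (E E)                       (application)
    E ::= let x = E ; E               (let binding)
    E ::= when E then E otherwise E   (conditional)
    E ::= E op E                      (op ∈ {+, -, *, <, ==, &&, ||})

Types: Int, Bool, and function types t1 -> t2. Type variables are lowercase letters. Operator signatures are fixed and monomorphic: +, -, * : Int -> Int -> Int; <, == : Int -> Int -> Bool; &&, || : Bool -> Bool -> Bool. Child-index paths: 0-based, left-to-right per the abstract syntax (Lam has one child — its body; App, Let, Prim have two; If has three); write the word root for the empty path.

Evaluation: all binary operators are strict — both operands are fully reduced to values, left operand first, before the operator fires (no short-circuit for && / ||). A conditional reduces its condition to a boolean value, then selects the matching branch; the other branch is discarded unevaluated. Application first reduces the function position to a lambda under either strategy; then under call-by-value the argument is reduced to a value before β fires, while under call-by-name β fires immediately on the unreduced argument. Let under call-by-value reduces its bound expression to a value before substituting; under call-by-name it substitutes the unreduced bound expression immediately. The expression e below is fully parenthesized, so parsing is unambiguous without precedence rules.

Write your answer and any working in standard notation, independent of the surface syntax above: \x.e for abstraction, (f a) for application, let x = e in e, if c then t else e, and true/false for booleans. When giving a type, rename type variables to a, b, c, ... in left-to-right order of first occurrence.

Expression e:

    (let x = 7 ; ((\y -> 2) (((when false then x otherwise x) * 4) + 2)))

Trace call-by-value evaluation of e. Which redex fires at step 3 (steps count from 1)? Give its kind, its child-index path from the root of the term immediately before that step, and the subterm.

Answer: delta at 1.0 : (7 * 4)

Derivation:
step 0: (let x = 7 in ((\y.2) (((if false then x else x) * 4) + 2)))
step 1: [let@root] ((\y.2) (((if false then 7 else 7) * 4) + 2))
step 2: [if@1.0.0] ((\y.2) ((7 * 4) + 2))
step 3: [delta@1.0] ((\y.2) (28 + 2))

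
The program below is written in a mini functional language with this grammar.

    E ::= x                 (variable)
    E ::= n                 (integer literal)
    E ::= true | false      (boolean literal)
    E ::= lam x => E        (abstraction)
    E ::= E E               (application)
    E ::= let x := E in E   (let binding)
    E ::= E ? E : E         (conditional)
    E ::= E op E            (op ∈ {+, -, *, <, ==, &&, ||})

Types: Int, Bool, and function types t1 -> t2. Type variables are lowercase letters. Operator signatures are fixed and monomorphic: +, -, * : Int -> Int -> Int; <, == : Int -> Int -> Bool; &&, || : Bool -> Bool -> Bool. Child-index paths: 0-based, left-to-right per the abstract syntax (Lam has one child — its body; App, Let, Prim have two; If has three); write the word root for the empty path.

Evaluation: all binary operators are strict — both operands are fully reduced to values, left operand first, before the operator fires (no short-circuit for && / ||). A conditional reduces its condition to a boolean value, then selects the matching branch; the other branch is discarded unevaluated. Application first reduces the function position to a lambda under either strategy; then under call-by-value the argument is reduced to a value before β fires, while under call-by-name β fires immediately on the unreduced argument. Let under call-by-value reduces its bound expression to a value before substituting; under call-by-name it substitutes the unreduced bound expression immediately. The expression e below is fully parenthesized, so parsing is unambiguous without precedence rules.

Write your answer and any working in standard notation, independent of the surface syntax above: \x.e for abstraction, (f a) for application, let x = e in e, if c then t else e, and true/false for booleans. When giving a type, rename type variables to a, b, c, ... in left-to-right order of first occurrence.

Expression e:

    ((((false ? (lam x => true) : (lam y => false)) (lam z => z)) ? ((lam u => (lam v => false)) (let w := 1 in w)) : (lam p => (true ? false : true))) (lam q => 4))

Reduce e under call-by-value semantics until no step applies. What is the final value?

Working:
step 0: ((if ((if false then (\x.true) else (\y.false)) (\z.z)) then ((\u.(\v.false)) (let w = 1 in w)) else (\p.(if true then false else true))) (\q.4))
step 1: [if@0.0.0] ((if ((\y.false) (\z.z)) then ((\u.(\v.false)) (let w = 1 in w)) else (\p.(if true then false else true))) (\q.4))
step 2: [beta@0.0] ((if false then ((\u.(\v.false)) (let w = 1 in w)) else (\p.(if true then false else true))) (\q.4))
step 3: [if@0] ((\p.(if true then false else true)) (\q.4))
step 4: [beta@root] (if true then false else true)
step 5: [if@root] false

Answer: false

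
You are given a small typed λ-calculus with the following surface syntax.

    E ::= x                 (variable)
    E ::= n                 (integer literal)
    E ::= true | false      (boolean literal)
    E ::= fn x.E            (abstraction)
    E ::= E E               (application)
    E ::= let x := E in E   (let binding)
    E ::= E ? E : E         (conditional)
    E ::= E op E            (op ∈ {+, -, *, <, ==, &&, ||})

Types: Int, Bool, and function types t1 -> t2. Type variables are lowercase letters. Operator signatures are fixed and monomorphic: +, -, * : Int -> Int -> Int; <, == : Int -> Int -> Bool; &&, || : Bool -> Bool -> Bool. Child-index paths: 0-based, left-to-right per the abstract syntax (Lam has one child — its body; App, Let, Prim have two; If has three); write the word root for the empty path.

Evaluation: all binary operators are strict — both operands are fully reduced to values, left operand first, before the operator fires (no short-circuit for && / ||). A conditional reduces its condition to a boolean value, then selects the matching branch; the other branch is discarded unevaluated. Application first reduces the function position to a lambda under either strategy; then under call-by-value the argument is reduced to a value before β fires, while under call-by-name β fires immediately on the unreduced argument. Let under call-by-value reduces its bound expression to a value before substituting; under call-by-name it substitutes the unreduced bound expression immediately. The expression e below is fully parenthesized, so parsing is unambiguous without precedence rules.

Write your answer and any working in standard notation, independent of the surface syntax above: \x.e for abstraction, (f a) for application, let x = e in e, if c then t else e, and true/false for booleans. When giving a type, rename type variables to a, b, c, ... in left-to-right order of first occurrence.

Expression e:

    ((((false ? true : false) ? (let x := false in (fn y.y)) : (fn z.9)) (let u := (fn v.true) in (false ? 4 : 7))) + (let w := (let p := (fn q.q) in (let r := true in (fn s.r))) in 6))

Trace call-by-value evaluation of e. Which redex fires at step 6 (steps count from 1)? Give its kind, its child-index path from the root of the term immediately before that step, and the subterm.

Trace:
step 0: (((if (if false then true else false) then (let x = false in (\y.y)) else (\z.9)) (let u = (\v.true) in (if false then 4 else 7))) + (let w = (let p = (\q.q) in (let r = true in (\s.r))) in 6))
step 1: [if@0.0.0] (((if false then (let x = false in (\y.y)) else (\z.9)) (let u = (\v.true) in (if false then 4 else 7))) + (let w = (let p = (\q.q) in (let r = true in (\s.r))) in 6))
step 2: [if@0.0] (((\z.9) (let u = (\v.true) in (if false then 4 else 7))) + (let w = (let p = (\q.q) in (let r = true in (\s.r))) in 6))
step 3: [let@0.1] (((\z.9) (if false then 4 else 7)) + (let w = (let p = (\q.q) in (let r = true in (\s.r))) in 6))
step 4: [if@0.1] (((\z.9) 7) + (let w = (let p = (\q.q) in (let r = true in (\s.r))) in 6))
step 5: [beta@0] (9 + (let w = (let p = (\q.q) in (let r = true in (\s.r))) in 6))
step 6: [let@1.0] (9 + (let w = (let r = true in (\s.r)) in 6))

Answer: let at 1.0 : (let p = (\q.q) in (let r = true in (\s.r)))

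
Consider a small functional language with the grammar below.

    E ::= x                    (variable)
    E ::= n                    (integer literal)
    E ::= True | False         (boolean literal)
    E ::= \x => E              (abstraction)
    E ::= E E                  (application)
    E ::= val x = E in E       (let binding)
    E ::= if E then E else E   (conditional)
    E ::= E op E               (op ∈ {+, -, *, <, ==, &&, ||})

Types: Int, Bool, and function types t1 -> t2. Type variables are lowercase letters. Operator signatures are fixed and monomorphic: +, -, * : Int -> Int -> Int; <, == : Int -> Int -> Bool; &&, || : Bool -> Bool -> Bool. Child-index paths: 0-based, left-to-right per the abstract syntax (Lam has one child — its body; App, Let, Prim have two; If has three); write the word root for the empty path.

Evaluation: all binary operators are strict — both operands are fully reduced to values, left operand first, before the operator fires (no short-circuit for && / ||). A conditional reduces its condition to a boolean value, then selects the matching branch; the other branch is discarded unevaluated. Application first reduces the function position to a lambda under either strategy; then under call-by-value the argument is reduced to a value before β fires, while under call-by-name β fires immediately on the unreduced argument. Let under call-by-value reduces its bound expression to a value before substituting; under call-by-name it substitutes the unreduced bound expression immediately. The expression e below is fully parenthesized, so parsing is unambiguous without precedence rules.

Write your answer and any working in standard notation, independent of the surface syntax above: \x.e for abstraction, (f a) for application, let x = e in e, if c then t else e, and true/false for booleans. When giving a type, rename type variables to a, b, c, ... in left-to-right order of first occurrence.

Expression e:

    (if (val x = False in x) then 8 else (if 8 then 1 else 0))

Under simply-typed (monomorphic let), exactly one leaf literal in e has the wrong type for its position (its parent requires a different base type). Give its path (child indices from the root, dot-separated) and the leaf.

Answer: 2.0 : 8

Working:
let x : Bool
x : Bool
  unify Bool ~ Bool
  unify Int ~ Bool
  FAIL: mismatch Int ~ Bool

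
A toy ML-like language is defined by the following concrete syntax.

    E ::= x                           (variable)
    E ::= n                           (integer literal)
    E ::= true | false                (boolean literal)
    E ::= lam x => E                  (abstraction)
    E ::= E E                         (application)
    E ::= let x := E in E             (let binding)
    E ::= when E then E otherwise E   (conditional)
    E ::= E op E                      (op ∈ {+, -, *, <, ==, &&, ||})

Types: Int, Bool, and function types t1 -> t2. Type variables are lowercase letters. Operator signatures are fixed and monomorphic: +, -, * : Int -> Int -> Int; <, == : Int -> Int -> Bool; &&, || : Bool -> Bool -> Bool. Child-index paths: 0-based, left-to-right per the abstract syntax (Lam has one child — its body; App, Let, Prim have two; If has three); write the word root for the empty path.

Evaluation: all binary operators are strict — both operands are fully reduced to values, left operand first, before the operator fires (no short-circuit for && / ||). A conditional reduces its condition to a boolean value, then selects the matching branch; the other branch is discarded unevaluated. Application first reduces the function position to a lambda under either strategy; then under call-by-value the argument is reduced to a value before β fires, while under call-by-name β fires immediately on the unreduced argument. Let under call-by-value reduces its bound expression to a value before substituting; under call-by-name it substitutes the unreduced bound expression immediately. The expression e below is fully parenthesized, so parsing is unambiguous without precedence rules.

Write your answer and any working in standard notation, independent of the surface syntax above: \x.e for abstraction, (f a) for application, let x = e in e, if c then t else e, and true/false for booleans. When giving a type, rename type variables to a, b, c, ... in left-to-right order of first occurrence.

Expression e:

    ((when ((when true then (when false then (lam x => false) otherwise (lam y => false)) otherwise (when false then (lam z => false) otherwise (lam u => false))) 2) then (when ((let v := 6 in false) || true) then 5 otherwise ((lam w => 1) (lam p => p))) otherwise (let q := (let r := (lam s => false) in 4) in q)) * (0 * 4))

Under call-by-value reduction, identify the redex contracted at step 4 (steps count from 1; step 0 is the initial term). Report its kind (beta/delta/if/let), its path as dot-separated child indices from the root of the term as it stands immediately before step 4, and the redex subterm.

Answer: if at 0 : (if false then (if ((let v = 6 in false) || true) then 5 else ((\w.1) (\p.p))) else (let q = (let r = (\s.false) in 4) in q))

Derivation:
step 0: ((if ((if true then (if false then (\x.false) else (\y.false)) else (if false then (\z.false) else (\u.false))) 2) then (if ((let v = 6 in false) || true) then 5 else ((\w.1) (\p.p))) else (let q = (let r = (\s.false) in 4) in q)) * (0 * 4))
step 1: [if@0.0.0] ((if ((if false then (\x.false) else (\y.false)) 2) then (if ((let v = 6 in false) || true) then 5 else ((\w.1) (\p.p))) else (let q = (let r = (\s.false) in 4) in q)) * (0 * 4))
step 2: [if@0.0.0] ((if ((\y.false) 2) then (if ((let v = 6 in false) || true) then 5 else ((\w.1) (\p.p))) else (let q = (let r = (\s.false) in 4) in q)) * (0 * 4))
step 3: [beta@0.0] ((if false then (if ((let v = 6 in false) || true) then 5 else ((\w.1) (\p.p))) else (let q = (let r = (\s.false) in 4) in q)) * (0 * 4))
step 4: [if@0] ((let q = (let r = (\s.false) in 4) in q) * (0 * 4))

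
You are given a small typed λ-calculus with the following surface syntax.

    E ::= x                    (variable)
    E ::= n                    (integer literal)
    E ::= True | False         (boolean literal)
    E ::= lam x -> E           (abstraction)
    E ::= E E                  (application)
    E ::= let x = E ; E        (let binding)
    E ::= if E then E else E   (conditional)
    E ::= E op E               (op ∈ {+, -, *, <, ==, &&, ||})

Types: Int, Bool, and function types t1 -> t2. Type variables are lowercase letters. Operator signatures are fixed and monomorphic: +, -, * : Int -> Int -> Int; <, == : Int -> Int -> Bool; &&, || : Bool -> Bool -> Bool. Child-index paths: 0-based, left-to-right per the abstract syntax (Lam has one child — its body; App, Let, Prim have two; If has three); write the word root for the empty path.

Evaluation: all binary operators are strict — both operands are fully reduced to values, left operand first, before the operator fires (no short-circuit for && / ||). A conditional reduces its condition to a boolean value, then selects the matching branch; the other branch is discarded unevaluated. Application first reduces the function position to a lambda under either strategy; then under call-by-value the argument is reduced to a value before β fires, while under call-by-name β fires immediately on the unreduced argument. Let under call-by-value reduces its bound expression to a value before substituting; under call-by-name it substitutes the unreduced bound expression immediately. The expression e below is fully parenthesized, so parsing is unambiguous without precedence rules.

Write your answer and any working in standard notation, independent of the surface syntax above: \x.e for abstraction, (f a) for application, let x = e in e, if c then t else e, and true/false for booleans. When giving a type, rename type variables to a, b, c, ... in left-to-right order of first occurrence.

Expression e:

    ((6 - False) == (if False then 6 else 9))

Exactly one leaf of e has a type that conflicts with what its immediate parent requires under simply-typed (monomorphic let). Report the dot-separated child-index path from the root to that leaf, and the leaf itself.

Answer: 0.1 : false

Trace:
  unify Int ~ Int
  unify Bool ~ Int
  FAIL: mismatch Bool ~ Int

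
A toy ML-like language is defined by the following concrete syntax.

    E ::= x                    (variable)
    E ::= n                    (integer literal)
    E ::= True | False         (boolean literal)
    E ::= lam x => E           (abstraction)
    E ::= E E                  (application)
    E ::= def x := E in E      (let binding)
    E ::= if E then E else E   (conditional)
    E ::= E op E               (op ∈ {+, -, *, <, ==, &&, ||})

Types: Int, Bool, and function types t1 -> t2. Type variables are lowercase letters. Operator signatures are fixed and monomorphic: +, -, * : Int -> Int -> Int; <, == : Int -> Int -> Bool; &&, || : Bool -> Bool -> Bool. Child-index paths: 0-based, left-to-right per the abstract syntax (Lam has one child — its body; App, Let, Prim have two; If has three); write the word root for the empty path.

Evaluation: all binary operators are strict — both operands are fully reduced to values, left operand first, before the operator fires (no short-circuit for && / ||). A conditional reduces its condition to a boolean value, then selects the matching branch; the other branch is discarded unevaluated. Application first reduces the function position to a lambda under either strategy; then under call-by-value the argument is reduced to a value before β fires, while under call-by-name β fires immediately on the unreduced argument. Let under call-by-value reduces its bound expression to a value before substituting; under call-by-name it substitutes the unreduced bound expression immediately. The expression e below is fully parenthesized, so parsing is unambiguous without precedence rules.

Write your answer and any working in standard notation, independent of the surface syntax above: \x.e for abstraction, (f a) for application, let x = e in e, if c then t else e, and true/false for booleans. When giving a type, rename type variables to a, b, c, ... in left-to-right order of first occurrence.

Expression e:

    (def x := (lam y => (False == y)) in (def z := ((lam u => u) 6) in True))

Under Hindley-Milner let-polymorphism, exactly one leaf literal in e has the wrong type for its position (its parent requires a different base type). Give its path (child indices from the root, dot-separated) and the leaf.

Working:
  unify Bool ~ Int
  FAIL: mismatch Bool ~ Int

Answer: 0.0.0 : false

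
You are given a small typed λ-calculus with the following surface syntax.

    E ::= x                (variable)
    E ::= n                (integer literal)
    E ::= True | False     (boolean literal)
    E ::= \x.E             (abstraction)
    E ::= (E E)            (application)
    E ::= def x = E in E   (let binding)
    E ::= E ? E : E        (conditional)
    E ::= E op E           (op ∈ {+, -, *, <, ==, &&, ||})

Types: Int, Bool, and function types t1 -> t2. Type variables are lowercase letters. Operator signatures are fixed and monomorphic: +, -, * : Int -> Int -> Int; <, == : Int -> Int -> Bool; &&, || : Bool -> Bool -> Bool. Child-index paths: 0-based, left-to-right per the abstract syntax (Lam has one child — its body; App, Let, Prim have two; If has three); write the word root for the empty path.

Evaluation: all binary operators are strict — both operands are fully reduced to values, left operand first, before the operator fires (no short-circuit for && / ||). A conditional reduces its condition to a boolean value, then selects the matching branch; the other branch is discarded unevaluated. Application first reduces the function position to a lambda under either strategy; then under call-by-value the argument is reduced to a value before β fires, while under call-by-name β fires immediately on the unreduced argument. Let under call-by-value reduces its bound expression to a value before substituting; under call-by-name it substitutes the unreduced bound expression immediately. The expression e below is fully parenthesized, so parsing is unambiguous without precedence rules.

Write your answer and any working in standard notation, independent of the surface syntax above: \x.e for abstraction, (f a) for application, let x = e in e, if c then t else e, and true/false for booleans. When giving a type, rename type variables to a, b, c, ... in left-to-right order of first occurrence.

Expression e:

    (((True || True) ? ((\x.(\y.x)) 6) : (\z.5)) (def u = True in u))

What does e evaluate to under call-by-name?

Answer: 6

Working:
step 0: ((if (true || true) then ((\x.(\y.x)) 6) else (\z.5)) (let u = true in u))
step 1: [delta@0.0] ((if true then ((\x.(\y.x)) 6) else (\z.5)) (let u = true in u))
step 2: [if@0] (((\x.(\y.x)) 6) (let u = true in u))
step 3: [beta@0] ((\y.6) (let u = true in u))
step 4: [beta@root] 6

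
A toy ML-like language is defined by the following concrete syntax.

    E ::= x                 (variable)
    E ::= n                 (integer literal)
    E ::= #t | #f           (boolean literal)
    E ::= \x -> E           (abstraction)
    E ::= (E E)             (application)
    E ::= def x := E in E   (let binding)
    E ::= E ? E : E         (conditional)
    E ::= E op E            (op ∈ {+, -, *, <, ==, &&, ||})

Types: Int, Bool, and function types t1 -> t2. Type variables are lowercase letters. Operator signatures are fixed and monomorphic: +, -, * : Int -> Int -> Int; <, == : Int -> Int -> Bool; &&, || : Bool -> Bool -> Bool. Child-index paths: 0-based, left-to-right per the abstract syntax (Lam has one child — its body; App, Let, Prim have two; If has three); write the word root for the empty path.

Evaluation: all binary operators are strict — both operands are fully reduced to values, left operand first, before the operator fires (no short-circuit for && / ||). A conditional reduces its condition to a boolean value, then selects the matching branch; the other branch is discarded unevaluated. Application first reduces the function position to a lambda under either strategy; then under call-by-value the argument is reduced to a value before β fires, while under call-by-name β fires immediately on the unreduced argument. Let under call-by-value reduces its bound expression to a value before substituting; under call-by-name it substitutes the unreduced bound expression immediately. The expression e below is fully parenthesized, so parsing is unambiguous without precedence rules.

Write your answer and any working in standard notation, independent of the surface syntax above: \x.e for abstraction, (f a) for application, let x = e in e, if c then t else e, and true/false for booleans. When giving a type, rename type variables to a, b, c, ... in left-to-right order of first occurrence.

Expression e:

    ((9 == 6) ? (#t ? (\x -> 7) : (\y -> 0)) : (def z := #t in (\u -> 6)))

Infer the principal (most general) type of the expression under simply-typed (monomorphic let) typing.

Working:
  unify Int ~ Int
  unify Int ~ Int
  unify Bool ~ Bool
  unify Bool ~ Bool
\x._ : a -> Int
\y._ : b -> Int
  unify a -> Int ~ b -> Int
  unify a ~ b
  unify Int ~ Int
let z : Bool
\u._ : c -> Int
  unify b -> Int ~ c -> Int
  unify b ~ c
  unify Int ~ Int

Answer: a -> Int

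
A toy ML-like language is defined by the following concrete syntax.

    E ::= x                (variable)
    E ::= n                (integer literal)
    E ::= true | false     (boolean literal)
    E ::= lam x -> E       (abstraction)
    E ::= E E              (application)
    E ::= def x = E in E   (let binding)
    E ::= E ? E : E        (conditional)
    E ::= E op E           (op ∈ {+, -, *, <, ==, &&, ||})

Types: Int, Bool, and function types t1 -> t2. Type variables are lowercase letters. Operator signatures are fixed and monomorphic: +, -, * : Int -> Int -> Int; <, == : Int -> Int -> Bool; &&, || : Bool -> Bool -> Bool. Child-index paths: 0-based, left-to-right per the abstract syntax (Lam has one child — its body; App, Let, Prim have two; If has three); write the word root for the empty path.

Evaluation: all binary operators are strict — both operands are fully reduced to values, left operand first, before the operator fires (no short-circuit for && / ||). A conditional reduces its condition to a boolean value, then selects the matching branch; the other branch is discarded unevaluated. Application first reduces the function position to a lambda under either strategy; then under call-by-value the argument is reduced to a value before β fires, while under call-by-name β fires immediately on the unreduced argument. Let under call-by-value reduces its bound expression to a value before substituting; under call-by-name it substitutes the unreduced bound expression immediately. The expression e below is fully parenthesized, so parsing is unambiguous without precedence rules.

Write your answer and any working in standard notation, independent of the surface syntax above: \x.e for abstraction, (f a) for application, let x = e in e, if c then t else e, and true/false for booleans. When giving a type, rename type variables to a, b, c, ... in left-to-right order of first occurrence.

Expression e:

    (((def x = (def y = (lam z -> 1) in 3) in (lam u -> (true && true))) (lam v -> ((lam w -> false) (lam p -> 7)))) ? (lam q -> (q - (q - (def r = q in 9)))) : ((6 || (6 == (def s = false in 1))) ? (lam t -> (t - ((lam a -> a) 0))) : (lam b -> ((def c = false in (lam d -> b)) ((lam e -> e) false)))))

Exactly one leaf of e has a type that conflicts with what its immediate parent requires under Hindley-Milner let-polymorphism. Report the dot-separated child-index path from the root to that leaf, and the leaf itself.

Answer: 2.0.0 : 6

Working:
\z._ : a -> Int
let y : forall. a -> Int
let x : Int
  unify Bool ~ Bool
  unify Bool ~ Bool
\u._ : b -> Bool
\w._ : d -> Bool
\p._ : e -> Int
  unify d -> Bool ~ (e -> Int) -> f
  unify d ~ e -> Int
  unify Bool ~ f
_ _ : Bool
\v._ : c -> Bool
  unify b -> Bool ~ (c -> Bool) -> g
  unify b ~ c -> Bool
  unify Bool ~ g
_ _ : Bool
  unify Bool ~ Bool
q : h
  unify h ~ Int
q : Int
  unify Int ~ Int
q : Int
let r : Int
  unify Int ~ Int
  unify Int ~ Int
\q._ : Int -> Int
  unify Int ~ Bool
  FAIL: mismatch Int ~ Bool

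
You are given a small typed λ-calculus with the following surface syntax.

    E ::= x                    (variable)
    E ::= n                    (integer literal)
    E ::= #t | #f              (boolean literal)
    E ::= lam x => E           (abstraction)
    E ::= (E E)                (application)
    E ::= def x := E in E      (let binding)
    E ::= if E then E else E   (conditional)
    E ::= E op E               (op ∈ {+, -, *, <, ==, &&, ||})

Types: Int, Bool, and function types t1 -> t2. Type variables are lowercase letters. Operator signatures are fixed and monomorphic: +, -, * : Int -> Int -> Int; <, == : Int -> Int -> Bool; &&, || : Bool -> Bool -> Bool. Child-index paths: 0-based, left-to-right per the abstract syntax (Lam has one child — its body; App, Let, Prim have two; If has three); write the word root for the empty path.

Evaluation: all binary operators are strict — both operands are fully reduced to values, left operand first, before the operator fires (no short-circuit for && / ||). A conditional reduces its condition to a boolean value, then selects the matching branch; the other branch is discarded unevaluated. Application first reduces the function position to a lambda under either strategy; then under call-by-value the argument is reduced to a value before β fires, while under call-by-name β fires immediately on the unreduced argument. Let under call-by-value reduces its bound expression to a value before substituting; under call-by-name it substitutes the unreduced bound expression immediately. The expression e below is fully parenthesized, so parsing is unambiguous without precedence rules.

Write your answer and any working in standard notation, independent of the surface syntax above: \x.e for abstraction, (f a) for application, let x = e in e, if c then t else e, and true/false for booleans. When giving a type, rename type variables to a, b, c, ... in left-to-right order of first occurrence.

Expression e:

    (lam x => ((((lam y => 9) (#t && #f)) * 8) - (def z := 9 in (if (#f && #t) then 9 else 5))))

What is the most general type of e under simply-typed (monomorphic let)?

Answer: a -> Int

Working:
\y._ : b -> Int
  unify Bool ~ Bool
  unify Bool ~ Bool
  unify b -> Int ~ Bool -> c
  unify b ~ Bool
  unify Int ~ c
_ _ : Int
  unify Int ~ Int
  unify Int ~ Int
  unify Int ~ Int
let z : Int
  unify Bool ~ Bool
  unify Bool ~ Bool
  unify Bool ~ Bool
  unify Int ~ Int
  unify Int ~ Int
\x._ : a -> Int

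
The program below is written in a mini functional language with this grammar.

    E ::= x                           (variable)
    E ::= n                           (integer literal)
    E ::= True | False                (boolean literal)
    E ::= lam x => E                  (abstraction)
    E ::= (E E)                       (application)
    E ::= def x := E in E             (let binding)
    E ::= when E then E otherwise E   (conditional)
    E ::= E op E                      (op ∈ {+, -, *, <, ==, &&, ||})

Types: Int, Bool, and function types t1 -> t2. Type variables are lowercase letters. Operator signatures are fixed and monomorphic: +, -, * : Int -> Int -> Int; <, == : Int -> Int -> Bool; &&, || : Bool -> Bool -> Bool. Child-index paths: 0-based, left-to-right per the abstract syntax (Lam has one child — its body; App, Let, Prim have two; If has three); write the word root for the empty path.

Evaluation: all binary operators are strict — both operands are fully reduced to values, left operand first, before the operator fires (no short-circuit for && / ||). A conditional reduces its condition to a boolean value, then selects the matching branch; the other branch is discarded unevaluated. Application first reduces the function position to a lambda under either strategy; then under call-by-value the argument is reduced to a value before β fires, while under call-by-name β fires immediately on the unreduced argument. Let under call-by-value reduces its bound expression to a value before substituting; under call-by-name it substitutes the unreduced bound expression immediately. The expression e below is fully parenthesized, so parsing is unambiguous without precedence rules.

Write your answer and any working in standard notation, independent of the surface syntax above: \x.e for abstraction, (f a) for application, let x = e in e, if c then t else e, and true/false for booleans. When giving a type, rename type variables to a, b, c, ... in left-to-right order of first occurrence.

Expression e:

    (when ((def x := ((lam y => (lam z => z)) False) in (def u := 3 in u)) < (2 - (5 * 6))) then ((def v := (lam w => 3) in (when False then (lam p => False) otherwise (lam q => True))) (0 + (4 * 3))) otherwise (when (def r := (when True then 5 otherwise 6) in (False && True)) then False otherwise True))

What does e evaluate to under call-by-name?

Derivation:
step 0: (if ((let x = ((\y.(\z.z)) false) in (let u = 3 in u)) < (2 - (5 * 6))) then ((let v = (\w.3) in (if false then (\p.false) else (\q.true))) (0 + (4 * 3))) else (if (let r = (if true then 5 else 6) in (false && true)) then false else true))
step 1: [let@0.0] (if ((let u = 3 in u) < (2 - (5 * 6))) then ((let v = (\w.3) in (if false then (\p.false) else (\q.true))) (0 + (4 * 3))) else (if (let r = (if true then 5 else 6) in (false && true)) then false else true))
step 2: [let@0.0] (if (3 < (2 - (5 * 6))) then ((let v = (\w.3) in (if false then (\p.false) else (\q.true))) (0 + (4 * 3))) else (if (let r = (if true then 5 else 6) in (false && true)) then false else true))
step 3: [delta@0.1.1] (if (3 < (2 - 30)) then ((let v = (\w.3) in (if false then (\p.false) else (\q.true))) (0 + (4 * 3))) else (if (let r = (if true then 5 else 6) in (false && true)) then false else true))
step 4: [delta@0.1] (if (3 < -28) then ((let v = (\w.3) in (if false then (\p.false) else (\q.true))) (0 + (4 * 3))) else (if (let r = (if true then 5 else 6) in (false && true)) then false else true))
step 5: [delta@0] (if false then ((let v = (\w.3) in (if false then (\p.false) else (\q.true))) (0 + (4 * 3))) else (if (let r = (if true then 5 else 6) in (false && true)) then false else true))
step 6: [if@root] (if (let r = (if true then 5 else 6) in (false && true)) then false else true)
step 7: [let@0] (if (false && true) then false else true)
step 8: [delta@0] (if false then false else true)
step 9: [if@root] true

Answer: true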